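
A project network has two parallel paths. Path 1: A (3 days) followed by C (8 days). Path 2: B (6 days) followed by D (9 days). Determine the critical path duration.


Path 1 = 3 + 8 = 11 days
Path 2 = 6 + 9 = 15 days
Duration = max(11, 15) = 15 days

15 days


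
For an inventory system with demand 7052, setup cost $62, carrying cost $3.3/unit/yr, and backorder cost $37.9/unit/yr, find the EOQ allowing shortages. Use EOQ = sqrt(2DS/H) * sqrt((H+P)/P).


Formula: EOQ* = sqrt(2DS/H) * sqrt((H+P)/P)
Base EOQ = sqrt(2*7052*62/3.3) = 514.77 units
Correction = sqrt((3.3+37.9)/37.9) = 1.04263
EOQ* = 514.77 * 1.04263 = 536.7 units

536.7 units


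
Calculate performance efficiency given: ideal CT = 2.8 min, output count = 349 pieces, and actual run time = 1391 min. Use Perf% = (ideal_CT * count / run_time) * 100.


Formula: Performance = (Ideal CT * Total Count) / Run Time * 100
Ideal output time = 2.8 * 349 = 977.2 min
Performance = 977.2 / 1391 * 100 = 70.3%

70.3%


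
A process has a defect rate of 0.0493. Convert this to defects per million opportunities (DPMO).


DPMO = defect_rate * 1000000 = 0.0493 * 1000000

49300


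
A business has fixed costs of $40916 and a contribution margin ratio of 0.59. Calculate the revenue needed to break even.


Formula: BER = Fixed Costs / Contribution Margin Ratio
BER = $40916 / 0.59
BER = $69349.15 (to the nearest cent)

$69349.15


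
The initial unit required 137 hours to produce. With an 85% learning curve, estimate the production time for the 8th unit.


Formula: T_n = T_1 * (learning_rate)^(log2(n)) where learning_rate = rate/100
Doublings = log2(8) = 3
T_n = 137 * 0.85^3
T_n = 137 * 0.6141 = 84.1 hours

84.1 hours


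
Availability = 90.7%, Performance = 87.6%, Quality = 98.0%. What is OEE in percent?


Formula: OEE = Availability * Performance * Quality / 10000
A * P = 90.7% * 87.6% / 100 = 79.45%
OEE = 79.45% * 98.0% / 100 = 77.9%

77.9%


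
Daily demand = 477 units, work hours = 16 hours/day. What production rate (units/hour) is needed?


Formula: Production Rate = Daily Demand / Available Hours
Rate = 477 units/day / 16 hours/day
Rate = 29.8 units/hour

29.8 units/hour


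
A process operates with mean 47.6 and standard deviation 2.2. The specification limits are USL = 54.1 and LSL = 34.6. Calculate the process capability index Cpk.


Cpu = (54.1 - 47.6) / (3 * 2.2) = 0.98
Cpl = (47.6 - 34.6) / (3 * 2.2) = 1.97
Cpk = min(0.98, 1.97) = 0.98

0.98


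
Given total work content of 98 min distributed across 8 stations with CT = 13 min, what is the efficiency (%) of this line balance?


Formula: Efficiency = Sum of Task Times / (N_stations * CT) * 100
Total station capacity = 8 stations * 13 min = 104 min
Efficiency = 98 / 104 * 100 = 94.2%

94.2%


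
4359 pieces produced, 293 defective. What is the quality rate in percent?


Formula: Quality Rate = Good Pieces / Total Pieces * 100
Good pieces = 4359 - 293 = 4066
QR = 4066 / 4359 * 100 = 93.3%

93.3%


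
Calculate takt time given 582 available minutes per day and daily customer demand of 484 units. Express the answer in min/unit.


Formula: Takt Time = Available Production Time / Customer Demand
Takt = 582 min/day / 484 units/day
Takt = 1.2 min/unit

1.2 min/unit


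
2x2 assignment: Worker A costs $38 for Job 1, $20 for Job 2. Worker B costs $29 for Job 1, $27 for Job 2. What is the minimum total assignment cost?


Option 1: A->1 + B->2 = $38 + $27 = $65
Option 2: A->2 + B->1 = $20 + $29 = $49
Min cost = min($65, $49) = $49

$49


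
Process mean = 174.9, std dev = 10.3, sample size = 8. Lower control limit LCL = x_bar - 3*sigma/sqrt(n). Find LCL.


LCL = 174.9 - 3 * 10.3 / sqrt(8)

163.98


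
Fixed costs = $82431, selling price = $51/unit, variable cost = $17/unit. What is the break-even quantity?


Formula: BEQ = Fixed Costs / (Price - Variable Cost)
Contribution margin = $51 - $17 = $34/unit
BEQ = ceil($82431 / $34/unit) = ceil(2424.44) = 2425 units

2425 units


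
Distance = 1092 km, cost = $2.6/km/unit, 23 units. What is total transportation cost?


TC = dist * cost * units = 1092 * 2.6 * 23 = $65301.60

$65301.60


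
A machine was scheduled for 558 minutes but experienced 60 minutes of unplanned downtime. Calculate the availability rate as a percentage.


Formula: Availability = (Planned Time - Downtime) / Planned Time * 100
Uptime = 558 - 60 = 498 min
Availability = 498 / 558 * 100 = 89.2%

89.2%


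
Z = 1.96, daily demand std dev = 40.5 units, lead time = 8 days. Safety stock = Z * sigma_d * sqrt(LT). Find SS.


Formula: SS = z * sigma_d * sqrt(LT)
sqrt(LT) = sqrt(8) = 2.8284
SS = 1.96 * 40.5 * 2.8284
SS = 224.5 units

224.5 units


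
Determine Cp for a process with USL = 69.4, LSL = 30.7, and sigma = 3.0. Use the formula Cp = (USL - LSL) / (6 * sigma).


Cp = (69.4 - 30.7) / (6 * 3.0)

2.15


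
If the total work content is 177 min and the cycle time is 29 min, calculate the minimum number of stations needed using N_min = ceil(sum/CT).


Formula: N_min = ceil(Sum of Task Times / Cycle Time)
N_min = ceil(177 min / 29 min) = ceil(6.1034)
N_min = 7 stations

7


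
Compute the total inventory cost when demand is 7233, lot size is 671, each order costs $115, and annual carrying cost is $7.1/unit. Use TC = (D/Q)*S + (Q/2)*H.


TC = 7233/671 * 115 + 671/2 * 7.1

$3621.68


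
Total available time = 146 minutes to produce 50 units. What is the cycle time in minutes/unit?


Formula: CT = Available Time / Number of Units
CT = 146 min / 50 units
CT = 2.92 min/unit

2.92 min/unit


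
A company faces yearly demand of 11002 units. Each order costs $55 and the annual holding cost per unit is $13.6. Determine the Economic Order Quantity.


Formula: EOQ = sqrt(2 * D * S / H)
Numerator: 2 * 11002 * 55 = 1210220
2DS/H = 1210220 / 13.6 = 88986.8
EOQ = sqrt(88986.8) = 298.3 units

298.3 units


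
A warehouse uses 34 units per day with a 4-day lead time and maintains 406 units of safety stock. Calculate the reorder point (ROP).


Formula: ROP = (Daily Demand * Lead Time) + Safety Stock
Demand during lead time = 34 * 4 = 136 units
ROP = 136 + 406 = 542 units

542 units


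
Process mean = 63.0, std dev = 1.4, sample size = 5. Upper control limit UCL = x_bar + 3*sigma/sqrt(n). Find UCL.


UCL = 63.0 + 3 * 1.4 / sqrt(5)

64.88


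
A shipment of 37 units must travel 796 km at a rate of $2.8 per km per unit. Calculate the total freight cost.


TC = dist * cost * units = 796 * 2.8 * 37 = $82465.60

$82465.60


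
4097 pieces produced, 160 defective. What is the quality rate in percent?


Formula: Quality Rate = Good Pieces / Total Pieces * 100
Good pieces = 4097 - 160 = 3937
QR = 3937 / 4097 * 100 = 96.1%

96.1%


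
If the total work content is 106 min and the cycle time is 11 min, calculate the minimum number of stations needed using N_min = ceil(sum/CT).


Formula: N_min = ceil(Sum of Task Times / Cycle Time)
N_min = ceil(106 min / 11 min) = ceil(9.6364)
N_min = 10 stations

10


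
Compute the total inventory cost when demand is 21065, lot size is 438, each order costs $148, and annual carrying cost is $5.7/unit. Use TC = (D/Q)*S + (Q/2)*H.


TC = 21065/438 * 148 + 438/2 * 5.7

$8366.15


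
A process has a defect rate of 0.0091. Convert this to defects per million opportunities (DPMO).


DPMO = defect_rate * 1000000 = 0.0091 * 1000000

9100


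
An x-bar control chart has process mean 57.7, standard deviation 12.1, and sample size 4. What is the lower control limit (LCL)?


LCL = 57.7 - 3 * 12.1 / sqrt(4)

39.55


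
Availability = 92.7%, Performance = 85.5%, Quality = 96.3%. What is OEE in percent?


Formula: OEE = Availability * Performance * Quality / 10000
A * P = 92.7% * 85.5% / 100 = 79.26%
OEE = 79.26% * 96.3% / 100 = 76.3%

76.3%


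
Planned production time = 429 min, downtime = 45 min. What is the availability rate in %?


Formula: Availability = (Planned Time - Downtime) / Planned Time * 100
Uptime = 429 - 45 = 384 min
Availability = 384 / 429 * 100 = 89.5%

89.5%


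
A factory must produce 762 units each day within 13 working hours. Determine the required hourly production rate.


Formula: Production Rate = Daily Demand / Available Hours
Rate = 762 units/day / 13 hours/day
Rate = 58.6 units/hour

58.6 units/hour


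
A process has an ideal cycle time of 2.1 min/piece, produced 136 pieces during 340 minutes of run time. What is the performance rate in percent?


Formula: Performance = (Ideal CT * Total Count) / Run Time * 100
Ideal output time = 2.1 * 136 = 285.6 min
Performance = 285.6 / 340 * 100 = 84.0%

84.0%


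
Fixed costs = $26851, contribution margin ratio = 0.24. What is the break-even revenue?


Formula: BER = Fixed Costs / Contribution Margin Ratio
BER = $26851 / 0.24
BER = $111879.17 (to the nearest cent)

$111879.17


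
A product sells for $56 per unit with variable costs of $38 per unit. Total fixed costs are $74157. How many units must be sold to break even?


Formula: BEQ = Fixed Costs / (Price - Variable Cost)
Contribution margin = $56 - $38 = $18/unit
BEQ = ceil($74157 / $18/unit) = ceil(4119.83) = 4120 units

4120 units


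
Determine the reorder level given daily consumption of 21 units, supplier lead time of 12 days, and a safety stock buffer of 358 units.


Formula: ROP = (Daily Demand * Lead Time) + Safety Stock
Demand during lead time = 21 * 12 = 252 units
ROP = 252 + 358 = 610 units

610 units


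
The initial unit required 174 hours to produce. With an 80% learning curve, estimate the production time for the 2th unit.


Formula: T_n = T_1 * (learning_rate)^(log2(n)) where learning_rate = rate/100
Doublings = log2(2) = 1
T_n = 174 * 0.8^1
T_n = 174 * 0.8 = 139.2 hours

139.2 hours


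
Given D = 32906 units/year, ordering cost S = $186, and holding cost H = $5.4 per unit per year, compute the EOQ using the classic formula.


Formula: EOQ = sqrt(2 * D * S / H)
Numerator: 2 * 32906 * 186 = 12241032
2DS/H = 12241032 / 5.4 = 2266857.8
EOQ = sqrt(2266857.8) = 1505.6 units

1505.6 units


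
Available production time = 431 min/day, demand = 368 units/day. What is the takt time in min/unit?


Formula: Takt Time = Available Production Time / Customer Demand
Takt = 431 min/day / 368 units/day
Takt = 1.17 min/unit

1.17 min/unit


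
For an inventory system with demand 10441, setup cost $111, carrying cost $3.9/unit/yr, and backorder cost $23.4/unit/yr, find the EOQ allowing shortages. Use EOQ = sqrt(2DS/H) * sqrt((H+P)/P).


Formula: EOQ* = sqrt(2DS/H) * sqrt((H+P)/P)
Base EOQ = sqrt(2*10441*111/3.9) = 770.93 units
Correction = sqrt((3.9+23.4)/23.4) = 1.08012
EOQ* = 770.93 * 1.08012 = 832.7 units

832.7 units


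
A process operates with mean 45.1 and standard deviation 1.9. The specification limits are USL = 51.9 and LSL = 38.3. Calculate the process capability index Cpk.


Cpu = (51.9 - 45.1) / (3 * 1.9) = 1.19
Cpl = (45.1 - 38.3) / (3 * 1.9) = 1.19
Cpk = min(1.19, 1.19) = 1.19

1.19


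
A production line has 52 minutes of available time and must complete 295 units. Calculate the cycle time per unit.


Formula: CT = Available Time / Number of Units
CT = 52 min / 295 units
CT = 0.18 min/unit

0.18 min/unit


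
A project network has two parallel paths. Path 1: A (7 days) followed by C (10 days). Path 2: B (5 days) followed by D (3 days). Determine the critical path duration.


Path 1 = 7 + 10 = 17 days
Path 2 = 5 + 3 = 8 days
Duration = max(17, 8) = 17 days

17 days


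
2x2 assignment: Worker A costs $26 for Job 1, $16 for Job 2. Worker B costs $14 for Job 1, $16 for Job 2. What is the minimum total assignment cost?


Option 1: A->1 + B->2 = $26 + $16 = $42
Option 2: A->2 + B->1 = $16 + $14 = $30
Min cost = min($42, $30) = $30

$30


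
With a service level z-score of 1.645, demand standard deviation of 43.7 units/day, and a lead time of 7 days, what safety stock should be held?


Formula: SS = z * sigma_d * sqrt(LT)
sqrt(LT) = sqrt(7) = 2.6458
SS = 1.645 * 43.7 * 2.6458
SS = 190.2 units

190.2 units


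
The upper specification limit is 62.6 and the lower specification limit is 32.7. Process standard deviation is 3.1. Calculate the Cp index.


Cp = (62.6 - 32.7) / (6 * 3.1)

1.61


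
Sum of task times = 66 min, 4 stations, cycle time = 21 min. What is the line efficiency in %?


Formula: Efficiency = Sum of Task Times / (N_stations * CT) * 100
Total station capacity = 4 stations * 21 min = 84 min
Efficiency = 66 / 84 * 100 = 78.6%

78.6%


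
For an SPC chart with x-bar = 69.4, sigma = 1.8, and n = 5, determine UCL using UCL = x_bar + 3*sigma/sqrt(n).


UCL = 69.4 + 3 * 1.8 / sqrt(5)

71.81


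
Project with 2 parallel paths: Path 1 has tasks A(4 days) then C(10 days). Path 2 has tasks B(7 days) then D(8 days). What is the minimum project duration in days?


Path 1 = 4 + 10 = 14 days
Path 2 = 7 + 8 = 15 days
Duration = max(14, 15) = 15 days

15 days


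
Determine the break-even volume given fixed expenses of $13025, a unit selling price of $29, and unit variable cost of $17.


Formula: BEQ = Fixed Costs / (Price - Variable Cost)
Contribution margin = $29 - $17 = $12/unit
BEQ = ceil($13025 / $12/unit) = ceil(1085.42) = 1086 units

1086 units


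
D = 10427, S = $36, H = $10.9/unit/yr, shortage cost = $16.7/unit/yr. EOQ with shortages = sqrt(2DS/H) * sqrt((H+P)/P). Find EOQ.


Formula: EOQ* = sqrt(2DS/H) * sqrt((H+P)/P)
Base EOQ = sqrt(2*10427*36/10.9) = 262.44 units
Correction = sqrt((10.9+16.7)/16.7) = 1.28557
EOQ* = 262.44 * 1.28557 = 337.4 units

337.4 units


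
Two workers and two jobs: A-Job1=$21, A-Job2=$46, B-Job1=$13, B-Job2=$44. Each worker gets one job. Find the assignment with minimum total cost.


Option 1: A->1 + B->2 = $21 + $44 = $65
Option 2: A->2 + B->1 = $46 + $13 = $59
Min cost = min($65, $59) = $59

$59


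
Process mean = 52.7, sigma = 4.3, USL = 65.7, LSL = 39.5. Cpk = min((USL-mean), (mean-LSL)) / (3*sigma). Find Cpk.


Cpu = (65.7 - 52.7) / (3 * 4.3) = 1.01
Cpl = (52.7 - 39.5) / (3 * 4.3) = 1.02
Cpk = min(1.01, 1.02) = 1.01

1.01


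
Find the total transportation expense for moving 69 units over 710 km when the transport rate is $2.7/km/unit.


TC = dist * cost * units = 710 * 2.7 * 69 = $132273.00

$132273.00


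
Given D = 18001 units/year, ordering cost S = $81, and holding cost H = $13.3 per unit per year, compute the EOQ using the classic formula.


Formula: EOQ = sqrt(2 * D * S / H)
Numerator: 2 * 18001 * 81 = 2916162
2DS/H = 2916162 / 13.3 = 219260.3
EOQ = sqrt(219260.3) = 468.3 units

468.3 units


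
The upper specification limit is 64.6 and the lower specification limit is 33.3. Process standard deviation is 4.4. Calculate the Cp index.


Cp = (64.6 - 33.3) / (6 * 4.4)

1.19


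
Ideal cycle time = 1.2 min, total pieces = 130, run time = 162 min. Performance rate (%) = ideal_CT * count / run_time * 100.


Formula: Performance = (Ideal CT * Total Count) / Run Time * 100
Ideal output time = 1.2 * 130 = 156.0 min
Performance = 156.0 / 162 * 100 = 96.3%

96.3%


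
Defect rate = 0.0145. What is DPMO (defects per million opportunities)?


DPMO = defect_rate * 1000000 = 0.0145 * 1000000

14500


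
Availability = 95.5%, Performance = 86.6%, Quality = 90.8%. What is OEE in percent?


Formula: OEE = Availability * Performance * Quality / 10000
A * P = 95.5% * 86.6% / 100 = 82.7%
OEE = 82.7% * 90.8% / 100 = 75.1%

75.1%


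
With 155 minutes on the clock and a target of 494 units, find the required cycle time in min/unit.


Formula: CT = Available Time / Number of Units
CT = 155 min / 494 units
CT = 0.31 min/unit

0.31 min/unit


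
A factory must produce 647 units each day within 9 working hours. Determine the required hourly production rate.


Formula: Production Rate = Daily Demand / Available Hours
Rate = 647 units/day / 9 hours/day
Rate = 71.9 units/hour

71.9 units/hour


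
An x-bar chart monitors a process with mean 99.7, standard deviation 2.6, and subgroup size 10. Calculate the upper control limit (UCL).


UCL = 99.7 + 3 * 2.6 / sqrt(10)

102.17


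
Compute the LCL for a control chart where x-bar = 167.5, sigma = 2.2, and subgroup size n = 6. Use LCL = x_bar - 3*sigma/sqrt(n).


LCL = 167.5 - 3 * 2.2 / sqrt(6)

164.81


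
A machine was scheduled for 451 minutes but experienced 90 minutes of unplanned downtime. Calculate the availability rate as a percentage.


Formula: Availability = (Planned Time - Downtime) / Planned Time * 100
Uptime = 451 - 90 = 361 min
Availability = 361 / 451 * 100 = 80.0%

80.0%


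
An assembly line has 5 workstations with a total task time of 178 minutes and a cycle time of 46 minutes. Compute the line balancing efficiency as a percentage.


Formula: Efficiency = Sum of Task Times / (N_stations * CT) * 100
Total station capacity = 5 stations * 46 min = 230 min
Efficiency = 178 / 230 * 100 = 77.4%

77.4%


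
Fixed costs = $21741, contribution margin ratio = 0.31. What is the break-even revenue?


Formula: BER = Fixed Costs / Contribution Margin Ratio
BER = $21741 / 0.31
BER = $70132.26 (to the nearest cent)

$70132.26


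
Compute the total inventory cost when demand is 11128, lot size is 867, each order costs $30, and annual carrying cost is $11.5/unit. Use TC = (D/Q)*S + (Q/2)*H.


TC = 11128/867 * 30 + 867/2 * 11.5

$5370.30


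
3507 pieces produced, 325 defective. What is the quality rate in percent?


Formula: Quality Rate = Good Pieces / Total Pieces * 100
Good pieces = 3507 - 325 = 3182
QR = 3182 / 3507 * 100 = 90.7%

90.7%


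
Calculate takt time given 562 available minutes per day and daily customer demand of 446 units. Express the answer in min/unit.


Formula: Takt Time = Available Production Time / Customer Demand
Takt = 562 min/day / 446 units/day
Takt = 1.26 min/unit

1.26 min/unit


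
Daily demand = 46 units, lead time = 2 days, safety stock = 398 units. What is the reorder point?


Formula: ROP = (Daily Demand * Lead Time) + Safety Stock
Demand during lead time = 46 * 2 = 92 units
ROP = 92 + 398 = 490 units

490 units


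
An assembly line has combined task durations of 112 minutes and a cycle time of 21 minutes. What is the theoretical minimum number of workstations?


Formula: N_min = ceil(Sum of Task Times / Cycle Time)
N_min = ceil(112 min / 21 min) = ceil(5.3333)
N_min = 6 stations

6


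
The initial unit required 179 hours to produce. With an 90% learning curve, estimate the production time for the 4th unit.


Formula: T_n = T_1 * (learning_rate)^(log2(n)) where learning_rate = rate/100
Doublings = log2(4) = 2
T_n = 179 * 0.9^2
T_n = 179 * 0.81 = 145.0 hours

145.0 hours


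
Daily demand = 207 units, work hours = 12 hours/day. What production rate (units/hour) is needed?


Formula: Production Rate = Daily Demand / Available Hours
Rate = 207 units/day / 12 hours/day
Rate = 17.3 units/hour

17.3 units/hour


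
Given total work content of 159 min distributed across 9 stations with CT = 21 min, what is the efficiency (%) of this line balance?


Formula: Efficiency = Sum of Task Times / (N_stations * CT) * 100
Total station capacity = 9 stations * 21 min = 189 min
Efficiency = 159 / 189 * 100 = 84.1%

84.1%


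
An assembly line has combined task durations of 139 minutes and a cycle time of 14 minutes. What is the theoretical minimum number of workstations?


Formula: N_min = ceil(Sum of Task Times / Cycle Time)
N_min = ceil(139 min / 14 min) = ceil(9.9286)
N_min = 10 stations

10


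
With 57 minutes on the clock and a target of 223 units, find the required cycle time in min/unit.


Formula: CT = Available Time / Number of Units
CT = 57 min / 223 units
CT = 0.26 min/unit

0.26 min/unit


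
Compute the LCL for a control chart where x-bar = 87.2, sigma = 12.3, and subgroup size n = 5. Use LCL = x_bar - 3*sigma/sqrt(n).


LCL = 87.2 - 3 * 12.3 / sqrt(5)

70.7


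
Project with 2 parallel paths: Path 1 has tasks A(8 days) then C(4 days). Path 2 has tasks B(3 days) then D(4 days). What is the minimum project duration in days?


Path 1 = 8 + 4 = 12 days
Path 2 = 3 + 4 = 7 days
Duration = max(12, 7) = 12 days

12 days


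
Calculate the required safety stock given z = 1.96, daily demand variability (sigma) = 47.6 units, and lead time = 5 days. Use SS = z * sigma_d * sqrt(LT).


Formula: SS = z * sigma_d * sqrt(LT)
sqrt(LT) = sqrt(5) = 2.2361
SS = 1.96 * 47.6 * 2.2361
SS = 208.6 units

208.6 units


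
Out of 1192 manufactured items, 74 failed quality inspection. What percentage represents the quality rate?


Formula: Quality Rate = Good Pieces / Total Pieces * 100
Good pieces = 1192 - 74 = 1118
QR = 1118 / 1192 * 100 = 93.8%

93.8%


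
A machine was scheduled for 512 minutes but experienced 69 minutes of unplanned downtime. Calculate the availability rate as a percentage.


Formula: Availability = (Planned Time - Downtime) / Planned Time * 100
Uptime = 512 - 69 = 443 min
Availability = 443 / 512 * 100 = 86.5%

86.5%


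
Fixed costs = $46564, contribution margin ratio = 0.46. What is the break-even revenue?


Formula: BER = Fixed Costs / Contribution Margin Ratio
BER = $46564 / 0.46
BER = $101226.09 (to the nearest cent)

$101226.09


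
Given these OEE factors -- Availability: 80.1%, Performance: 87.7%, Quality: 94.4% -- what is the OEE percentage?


Formula: OEE = Availability * Performance * Quality / 10000
A * P = 80.1% * 87.7% / 100 = 70.25%
OEE = 70.25% * 94.4% / 100 = 66.3%

66.3%


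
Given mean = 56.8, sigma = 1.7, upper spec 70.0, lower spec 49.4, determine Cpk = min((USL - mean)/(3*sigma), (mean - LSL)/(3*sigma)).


Cpu = (70.0 - 56.8) / (3 * 1.7) = 2.59
Cpl = (56.8 - 49.4) / (3 * 1.7) = 1.45
Cpk = min(2.59, 1.45) = 1.45

1.45


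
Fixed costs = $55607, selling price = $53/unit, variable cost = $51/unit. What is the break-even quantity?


Formula: BEQ = Fixed Costs / (Price - Variable Cost)
Contribution margin = $53 - $51 = $2/unit
BEQ = ceil($55607 / $2/unit) = ceil(27803.5) = 27804 units

27804 units


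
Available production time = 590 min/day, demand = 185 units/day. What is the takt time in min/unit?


Formula: Takt Time = Available Production Time / Customer Demand
Takt = 590 min/day / 185 units/day
Takt = 3.19 min/unit

3.19 min/unit


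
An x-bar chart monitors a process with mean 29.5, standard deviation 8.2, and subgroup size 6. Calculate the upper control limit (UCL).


UCL = 29.5 + 3 * 8.2 / sqrt(6)

39.54


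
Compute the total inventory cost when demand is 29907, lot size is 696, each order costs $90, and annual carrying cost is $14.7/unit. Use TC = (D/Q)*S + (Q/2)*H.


TC = 29907/696 * 90 + 696/2 * 14.7

$8982.88


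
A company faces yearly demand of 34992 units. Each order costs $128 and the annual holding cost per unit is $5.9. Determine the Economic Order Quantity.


Formula: EOQ = sqrt(2 * D * S / H)
Numerator: 2 * 34992 * 128 = 8957952
2DS/H = 8957952 / 5.9 = 1518296.9
EOQ = sqrt(1518296.9) = 1232.2 units

1232.2 units


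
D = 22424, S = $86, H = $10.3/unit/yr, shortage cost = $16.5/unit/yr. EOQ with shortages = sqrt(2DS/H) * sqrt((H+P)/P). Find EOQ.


Formula: EOQ* = sqrt(2DS/H) * sqrt((H+P)/P)
Base EOQ = sqrt(2*22424*86/10.3) = 611.93 units
Correction = sqrt((10.3+16.5)/16.5) = 1.27446
EOQ* = 611.93 * 1.27446 = 779.9 units

779.9 units


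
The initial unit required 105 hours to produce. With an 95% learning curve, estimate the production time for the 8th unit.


Formula: T_n = T_1 * (learning_rate)^(log2(n)) where learning_rate = rate/100
Doublings = log2(8) = 3
T_n = 105 * 0.95^3
T_n = 105 * 0.8574 = 90.0 hours

90.0 hours


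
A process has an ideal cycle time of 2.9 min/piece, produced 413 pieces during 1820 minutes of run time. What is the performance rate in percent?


Formula: Performance = (Ideal CT * Total Count) / Run Time * 100
Ideal output time = 2.9 * 413 = 1197.7 min
Performance = 1197.7 / 1820 * 100 = 65.8%

65.8%


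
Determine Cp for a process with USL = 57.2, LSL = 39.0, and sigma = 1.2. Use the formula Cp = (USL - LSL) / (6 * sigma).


Cp = (57.2 - 39.0) / (6 * 1.2)

2.53


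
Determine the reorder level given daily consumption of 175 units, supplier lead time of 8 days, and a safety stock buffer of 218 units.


Formula: ROP = (Daily Demand * Lead Time) + Safety Stock
Demand during lead time = 175 * 8 = 1400 units
ROP = 1400 + 218 = 1618 units

1618 units


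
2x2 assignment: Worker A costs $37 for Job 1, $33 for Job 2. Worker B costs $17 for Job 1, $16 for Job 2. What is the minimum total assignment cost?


Option 1: A->1 + B->2 = $37 + $16 = $53
Option 2: A->2 + B->1 = $33 + $17 = $50
Min cost = min($53, $50) = $50

$50


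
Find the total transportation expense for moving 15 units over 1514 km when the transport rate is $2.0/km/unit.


TC = dist * cost * units = 1514 * 2.0 * 15 = $45420.00

$45420.00


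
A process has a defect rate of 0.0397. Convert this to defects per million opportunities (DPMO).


DPMO = defect_rate * 1000000 = 0.0397 * 1000000

39700


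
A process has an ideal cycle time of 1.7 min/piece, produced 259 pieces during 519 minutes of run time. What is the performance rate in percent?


Formula: Performance = (Ideal CT * Total Count) / Run Time * 100
Ideal output time = 1.7 * 259 = 440.3 min
Performance = 440.3 / 519 * 100 = 84.8%

84.8%


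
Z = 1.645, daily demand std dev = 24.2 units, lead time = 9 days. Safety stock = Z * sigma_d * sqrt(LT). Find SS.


Formula: SS = z * sigma_d * sqrt(LT)
sqrt(LT) = sqrt(9) = 3.0
SS = 1.645 * 24.2 * 3.0
SS = 119.4 units

119.4 units


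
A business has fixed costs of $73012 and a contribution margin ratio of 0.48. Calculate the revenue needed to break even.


Formula: BER = Fixed Costs / Contribution Margin Ratio
BER = $73012 / 0.48
BER = $152108.33 (to the nearest cent)

$152108.33


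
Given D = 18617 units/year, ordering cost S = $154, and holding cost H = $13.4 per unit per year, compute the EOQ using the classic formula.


Formula: EOQ = sqrt(2 * D * S / H)
Numerator: 2 * 18617 * 154 = 5734036
2DS/H = 5734036 / 13.4 = 427913.1
EOQ = sqrt(427913.1) = 654.2 units

654.2 units


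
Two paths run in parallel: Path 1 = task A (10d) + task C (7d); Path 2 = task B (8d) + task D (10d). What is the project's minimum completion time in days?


Path 1 = 10 + 7 = 17 days
Path 2 = 8 + 10 = 18 days
Duration = max(17, 18) = 18 days

18 days


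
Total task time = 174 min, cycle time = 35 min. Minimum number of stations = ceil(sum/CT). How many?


Formula: N_min = ceil(Sum of Task Times / Cycle Time)
N_min = ceil(174 min / 35 min) = ceil(4.9714)
N_min = 5 stations

5


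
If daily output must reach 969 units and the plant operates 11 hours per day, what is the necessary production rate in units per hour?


Formula: Production Rate = Daily Demand / Available Hours
Rate = 969 units/day / 11 hours/day
Rate = 88.1 units/hour

88.1 units/hour


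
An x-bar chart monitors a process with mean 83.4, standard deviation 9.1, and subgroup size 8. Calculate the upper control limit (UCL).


UCL = 83.4 + 3 * 9.1 / sqrt(8)

93.05


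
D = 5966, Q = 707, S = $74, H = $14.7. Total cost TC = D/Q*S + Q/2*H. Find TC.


TC = 5966/707 * 74 + 707/2 * 14.7

$5820.90


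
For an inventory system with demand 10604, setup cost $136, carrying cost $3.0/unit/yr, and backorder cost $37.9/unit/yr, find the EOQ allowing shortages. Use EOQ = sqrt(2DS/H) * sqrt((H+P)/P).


Formula: EOQ* = sqrt(2DS/H) * sqrt((H+P)/P)
Base EOQ = sqrt(2*10604*136/3.0) = 980.53 units
Correction = sqrt((3.0+37.9)/37.9) = 1.03882
EOQ* = 980.53 * 1.03882 = 1018.6 units

1018.6 units


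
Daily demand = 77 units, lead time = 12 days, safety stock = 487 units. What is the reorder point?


Formula: ROP = (Daily Demand * Lead Time) + Safety Stock
Demand during lead time = 77 * 12 = 924 units
ROP = 924 + 487 = 1411 units

1411 units


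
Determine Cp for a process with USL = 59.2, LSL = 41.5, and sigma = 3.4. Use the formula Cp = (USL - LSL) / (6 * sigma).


Cp = (59.2 - 41.5) / (6 * 3.4)

0.87


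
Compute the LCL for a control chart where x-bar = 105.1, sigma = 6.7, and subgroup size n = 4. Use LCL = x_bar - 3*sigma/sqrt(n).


LCL = 105.1 - 3 * 6.7 / sqrt(4)

95.05


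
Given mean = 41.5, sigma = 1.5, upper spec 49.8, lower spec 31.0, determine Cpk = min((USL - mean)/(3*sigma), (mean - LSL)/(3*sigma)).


Cpu = (49.8 - 41.5) / (3 * 1.5) = 1.84
Cpl = (41.5 - 31.0) / (3 * 1.5) = 2.33
Cpk = min(1.84, 2.33) = 1.84

1.84


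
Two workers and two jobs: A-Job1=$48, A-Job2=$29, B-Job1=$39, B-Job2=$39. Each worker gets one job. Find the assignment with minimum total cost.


Option 1: A->1 + B->2 = $48 + $39 = $87
Option 2: A->2 + B->1 = $29 + $39 = $68
Min cost = min($87, $68) = $68

$68


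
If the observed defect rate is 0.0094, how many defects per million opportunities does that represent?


DPMO = defect_rate * 1000000 = 0.0094 * 1000000

9400


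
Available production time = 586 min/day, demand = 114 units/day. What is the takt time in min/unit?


Formula: Takt Time = Available Production Time / Customer Demand
Takt = 586 min/day / 114 units/day
Takt = 5.14 min/unit

5.14 min/unit


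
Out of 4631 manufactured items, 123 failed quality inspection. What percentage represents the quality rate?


Formula: Quality Rate = Good Pieces / Total Pieces * 100
Good pieces = 4631 - 123 = 4508
QR = 4508 / 4631 * 100 = 97.3%

97.3%


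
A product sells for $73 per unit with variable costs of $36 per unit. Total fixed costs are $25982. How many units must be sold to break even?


Formula: BEQ = Fixed Costs / (Price - Variable Cost)
Contribution margin = $73 - $36 = $37/unit
BEQ = ceil($25982 / $37/unit) = ceil(702.22) = 703 units

703 units


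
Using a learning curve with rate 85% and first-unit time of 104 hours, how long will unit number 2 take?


Formula: T_n = T_1 * (learning_rate)^(log2(n)) where learning_rate = rate/100
Doublings = log2(2) = 1
T_n = 104 * 0.85^1
T_n = 104 * 0.85 = 88.4 hours

88.4 hours


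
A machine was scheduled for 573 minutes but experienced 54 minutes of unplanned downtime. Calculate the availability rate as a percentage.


Formula: Availability = (Planned Time - Downtime) / Planned Time * 100
Uptime = 573 - 54 = 519 min
Availability = 519 / 573 * 100 = 90.6%

90.6%


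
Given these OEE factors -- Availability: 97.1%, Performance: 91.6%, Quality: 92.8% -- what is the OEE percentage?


Formula: OEE = Availability * Performance * Quality / 10000
A * P = 97.1% * 91.6% / 100 = 88.94%
OEE = 88.94% * 92.8% / 100 = 82.5%

82.5%


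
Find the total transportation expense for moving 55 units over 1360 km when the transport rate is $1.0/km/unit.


TC = dist * cost * units = 1360 * 1.0 * 55 = $74800.00

$74800.00


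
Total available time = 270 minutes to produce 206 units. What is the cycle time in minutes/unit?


Formula: CT = Available Time / Number of Units
CT = 270 min / 206 units
CT = 1.31 min/unit

1.31 min/unit


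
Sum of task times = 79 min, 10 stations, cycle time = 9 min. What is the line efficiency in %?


Formula: Efficiency = Sum of Task Times / (N_stations * CT) * 100
Total station capacity = 10 stations * 9 min = 90 min
Efficiency = 79 / 90 * 100 = 87.8%

87.8%


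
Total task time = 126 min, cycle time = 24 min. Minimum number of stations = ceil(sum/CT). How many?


Formula: N_min = ceil(Sum of Task Times / Cycle Time)
N_min = ceil(126 min / 24 min) = ceil(5.25)
N_min = 6 stations

6


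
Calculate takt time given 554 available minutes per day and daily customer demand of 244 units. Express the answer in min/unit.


Formula: Takt Time = Available Production Time / Customer Demand
Takt = 554 min/day / 244 units/day
Takt = 2.27 min/unit

2.27 min/unit


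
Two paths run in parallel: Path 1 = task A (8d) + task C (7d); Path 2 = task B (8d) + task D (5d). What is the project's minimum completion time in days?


Path 1 = 8 + 7 = 15 days
Path 2 = 8 + 5 = 13 days
Duration = max(15, 13) = 15 days

15 days


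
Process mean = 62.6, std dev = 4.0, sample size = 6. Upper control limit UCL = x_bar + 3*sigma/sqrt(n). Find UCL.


UCL = 62.6 + 3 * 4.0 / sqrt(6)

67.5


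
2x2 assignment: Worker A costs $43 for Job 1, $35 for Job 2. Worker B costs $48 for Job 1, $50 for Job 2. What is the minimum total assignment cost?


Option 1: A->1 + B->2 = $43 + $50 = $93
Option 2: A->2 + B->1 = $35 + $48 = $83
Min cost = min($93, $83) = $83

$83


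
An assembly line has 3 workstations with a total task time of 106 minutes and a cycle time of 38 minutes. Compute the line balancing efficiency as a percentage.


Formula: Efficiency = Sum of Task Times / (N_stations * CT) * 100
Total station capacity = 3 stations * 38 min = 114 min
Efficiency = 106 / 114 * 100 = 93.0%

93.0%


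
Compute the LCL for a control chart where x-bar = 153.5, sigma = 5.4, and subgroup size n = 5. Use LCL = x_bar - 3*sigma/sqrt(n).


LCL = 153.5 - 3 * 5.4 / sqrt(5)

146.26


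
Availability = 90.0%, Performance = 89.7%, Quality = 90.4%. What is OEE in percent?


Formula: OEE = Availability * Performance * Quality / 10000
A * P = 90.0% * 89.7% / 100 = 80.73%
OEE = 80.73% * 90.4% / 100 = 73.0%

73.0%


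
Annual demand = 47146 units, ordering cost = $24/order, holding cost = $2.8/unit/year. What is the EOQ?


Formula: EOQ = sqrt(2 * D * S / H)
Numerator: 2 * 47146 * 24 = 2263008
2DS/H = 2263008 / 2.8 = 808217.1
EOQ = sqrt(808217.1) = 899.0 units

899.0 units


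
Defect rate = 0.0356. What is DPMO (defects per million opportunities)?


DPMO = defect_rate * 1000000 = 0.0356 * 1000000

35600


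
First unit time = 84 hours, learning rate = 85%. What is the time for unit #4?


Formula: T_n = T_1 * (learning_rate)^(log2(n)) where learning_rate = rate/100
Doublings = log2(4) = 2
T_n = 84 * 0.85^2
T_n = 84 * 0.7225 = 60.7 hours

60.7 hours


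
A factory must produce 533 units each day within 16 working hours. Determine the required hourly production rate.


Formula: Production Rate = Daily Demand / Available Hours
Rate = 533 units/day / 16 hours/day
Rate = 33.3 units/hour

33.3 units/hour


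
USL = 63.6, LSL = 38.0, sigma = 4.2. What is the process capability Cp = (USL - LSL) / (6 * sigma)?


Cp = (63.6 - 38.0) / (6 * 4.2)

1.02


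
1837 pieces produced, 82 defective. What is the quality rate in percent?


Formula: Quality Rate = Good Pieces / Total Pieces * 100
Good pieces = 1837 - 82 = 1755
QR = 1755 / 1837 * 100 = 95.5%

95.5%


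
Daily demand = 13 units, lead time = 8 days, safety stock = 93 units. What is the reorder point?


Formula: ROP = (Daily Demand * Lead Time) + Safety Stock
Demand during lead time = 13 * 8 = 104 units
ROP = 104 + 93 = 197 units

197 units


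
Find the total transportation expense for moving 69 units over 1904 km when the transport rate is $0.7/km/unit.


TC = dist * cost * units = 1904 * 0.7 * 69 = $91963.20

$91963.20


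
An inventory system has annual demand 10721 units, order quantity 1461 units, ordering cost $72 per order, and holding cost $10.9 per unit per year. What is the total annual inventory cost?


TC = 10721/1461 * 72 + 1461/2 * 10.9

$8490.79


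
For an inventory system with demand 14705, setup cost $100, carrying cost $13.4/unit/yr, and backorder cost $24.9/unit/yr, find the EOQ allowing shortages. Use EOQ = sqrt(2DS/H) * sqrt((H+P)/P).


Formula: EOQ* = sqrt(2DS/H) * sqrt((H+P)/P)
Base EOQ = sqrt(2*14705*100/13.4) = 468.48 units
Correction = sqrt((13.4+24.9)/24.9) = 1.24022
EOQ* = 468.48 * 1.24022 = 581.0 units

581.0 units


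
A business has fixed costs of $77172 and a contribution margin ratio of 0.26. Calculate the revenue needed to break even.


Formula: BER = Fixed Costs / Contribution Margin Ratio
BER = $77172 / 0.26
BER = $296815.38 (to the nearest cent)

$296815.38


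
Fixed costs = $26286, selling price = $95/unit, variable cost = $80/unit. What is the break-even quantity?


Formula: BEQ = Fixed Costs / (Price - Variable Cost)
Contribution margin = $95 - $80 = $15/unit
BEQ = ceil($26286 / $15/unit) = ceil(1752.4) = 1753 units

1753 units


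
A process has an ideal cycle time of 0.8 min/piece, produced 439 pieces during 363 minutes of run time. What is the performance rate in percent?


Formula: Performance = (Ideal CT * Total Count) / Run Time * 100
Ideal output time = 0.8 * 439 = 351.2 min
Performance = 351.2 / 363 * 100 = 96.7%

96.7%


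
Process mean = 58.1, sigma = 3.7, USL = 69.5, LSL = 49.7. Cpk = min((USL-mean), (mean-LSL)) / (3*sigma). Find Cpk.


Cpu = (69.5 - 58.1) / (3 * 3.7) = 1.03
Cpl = (58.1 - 49.7) / (3 * 3.7) = 0.76
Cpk = min(1.03, 0.76) = 0.76

0.76


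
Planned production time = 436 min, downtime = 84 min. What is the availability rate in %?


Formula: Availability = (Planned Time - Downtime) / Planned Time * 100
Uptime = 436 - 84 = 352 min
Availability = 352 / 436 * 100 = 80.7%

80.7%


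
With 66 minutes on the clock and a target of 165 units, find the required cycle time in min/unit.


Formula: CT = Available Time / Number of Units
CT = 66 min / 165 units
CT = 0.4 min/unit

0.4 min/unit


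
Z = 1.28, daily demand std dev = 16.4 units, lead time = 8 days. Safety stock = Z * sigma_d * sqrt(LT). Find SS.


Formula: SS = z * sigma_d * sqrt(LT)
sqrt(LT) = sqrt(8) = 2.8284
SS = 1.28 * 16.4 * 2.8284
SS = 59.4 units

59.4 units


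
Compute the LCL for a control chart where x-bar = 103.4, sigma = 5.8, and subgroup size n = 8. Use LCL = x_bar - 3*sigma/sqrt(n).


LCL = 103.4 - 3 * 5.8 / sqrt(8)

97.25


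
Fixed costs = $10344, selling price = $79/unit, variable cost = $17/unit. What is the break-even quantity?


Formula: BEQ = Fixed Costs / (Price - Variable Cost)
Contribution margin = $79 - $17 = $62/unit
BEQ = ceil($10344 / $62/unit) = ceil(166.84) = 167 units

167 units


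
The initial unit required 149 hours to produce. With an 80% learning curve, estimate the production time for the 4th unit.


Formula: T_n = T_1 * (learning_rate)^(log2(n)) where learning_rate = rate/100
Doublings = log2(4) = 2
T_n = 149 * 0.8^2
T_n = 149 * 0.64 = 95.4 hours

95.4 hours


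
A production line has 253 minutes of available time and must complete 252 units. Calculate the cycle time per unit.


Formula: CT = Available Time / Number of Units
CT = 253 min / 252 units
CT = 1.0 min/unit

1.0 min/unit


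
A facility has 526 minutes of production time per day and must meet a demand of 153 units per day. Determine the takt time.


Formula: Takt Time = Available Production Time / Customer Demand
Takt = 526 min/day / 153 units/day
Takt = 3.44 min/unit

3.44 min/unit


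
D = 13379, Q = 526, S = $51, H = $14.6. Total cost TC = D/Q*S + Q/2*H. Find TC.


TC = 13379/526 * 51 + 526/2 * 14.6

$5137.00


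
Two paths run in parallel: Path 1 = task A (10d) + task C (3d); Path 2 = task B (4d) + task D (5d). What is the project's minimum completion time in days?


Path 1 = 10 + 3 = 13 days
Path 2 = 4 + 5 = 9 days
Duration = max(13, 9) = 13 days

13 days


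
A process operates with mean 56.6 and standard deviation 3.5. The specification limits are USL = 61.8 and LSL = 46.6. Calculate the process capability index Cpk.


Cpu = (61.8 - 56.6) / (3 * 3.5) = 0.5
Cpl = (56.6 - 46.6) / (3 * 3.5) = 0.95
Cpk = min(0.5, 0.95) = 0.5

0.5


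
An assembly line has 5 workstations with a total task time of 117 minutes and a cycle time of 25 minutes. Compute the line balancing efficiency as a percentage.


Formula: Efficiency = Sum of Task Times / (N_stations * CT) * 100
Total station capacity = 5 stations * 25 min = 125 min
Efficiency = 117 / 125 * 100 = 93.6%

93.6%
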